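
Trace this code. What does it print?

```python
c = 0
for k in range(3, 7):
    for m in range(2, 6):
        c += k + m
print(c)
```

k=3,m=2: c = 0+5 = 5
k=3,m=3: c = 5+6 = 11
k=3,m=4: c = 11+7 = 18
k=3,m=5: c = 18+8 = 26
k=4,m=2: c = 26+6 = 32
k=4,m=3: c = 32+7 = 39
k=4,m=4: c = 39+8 = 47
k=4,m=5: c = 47+9 = 56
k=5,m=2: c = 56+7 = 63
k=5,m=3: c = 63+8 = 71
k=5,m=4: c = 71+9 = 80
k=5,m=5: c = 80+10 = 90
k=6,m=2: c = 90+8 = 98
k=6,m=3: c = 98+9 = 107
k=6,m=4: c = 107+10 = 117
k=6,m=5: c = 117+11 = 128

128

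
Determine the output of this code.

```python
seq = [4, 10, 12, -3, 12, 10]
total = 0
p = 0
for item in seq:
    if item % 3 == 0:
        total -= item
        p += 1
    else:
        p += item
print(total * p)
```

-567

item=4: not %3==0; p=4
item=10: not %3==0; p=14
item=12: %3==0, total = 0-12 = -12; p=15
item=-3: %3==0, total = (-12)-(-3) = -9; p=16
item=12: %3==0, total = (-9)-12 = -21; p=17
item=10: not %3==0; p=27
total*p = (-21)*27 = -567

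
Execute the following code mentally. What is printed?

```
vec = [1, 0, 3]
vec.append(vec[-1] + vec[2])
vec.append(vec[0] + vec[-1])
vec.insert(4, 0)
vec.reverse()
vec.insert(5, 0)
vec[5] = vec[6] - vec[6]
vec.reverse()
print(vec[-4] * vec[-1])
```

21

append vec[-1]+vec[2] = 3+3 = 6 → [1, 0, 3, 6]
append vec[0]+vec[-1] = 1+6 = 7 → [1, 0, 3, 6, 7]
insert 0 at 4 → [1, 0, 3, 6, 0, 7]
reverse → [7, 0, 6, 3, 0, 1]
insert 0 at 5 → [7, 0, 6, 3, 0, 0, 1]
vec[5] = vec[6]-vec[6] = 1-1 = 0 → [7, 0, 6, 3, 0, 0, 1]
reverse → [1, 0, 0, 3, 6, 0, 7]
vec[-4]*vec[-1] = 3*7 = 21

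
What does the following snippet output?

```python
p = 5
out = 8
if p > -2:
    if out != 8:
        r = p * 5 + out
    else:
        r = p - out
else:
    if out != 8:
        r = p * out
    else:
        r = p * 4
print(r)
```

p=5, out=8
p > -2 is True; out != 8 is False
→ r = p - out = -3

-3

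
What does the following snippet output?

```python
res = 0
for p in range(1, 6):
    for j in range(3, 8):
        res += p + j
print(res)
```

200

p=1,j=3: res = 0+4 = 4
p=1,j=4: res = 4+5 = 9
p=1,j=5: res = 9+6 = 15
p=1,j=6: res = 15+7 = 22
p=1,j=7: res = 22+8 = 30
p=2,j=3: res = 30+5 = 35
p=2,j=4: res = 35+6 = 41
p=2,j=5: res = 41+7 = 48
p=2,j=6: res = 48+8 = 56
p=2,j=7: res = 56+9 = 65
p=3,j=3: res = 65+6 = 71
p=3,j=4: res = 71+7 = 78
p=3,j=5: res = 78+8 = 86
p=3,j=6: res = 86+9 = 95
p=3,j=7: res = 95+10 = 105
p=4,j=3: res = 105+7 = 112
p=4,j=4: res = 112+8 = 120
p=4,j=5: res = 120+9 = 129
p=4,j=6: res = 129+10 = 139
p=4,j=7: res = 139+11 = 150
p=5,j=3: res = 150+8 = 158
p=5,j=4: res = 158+9 = 167
p=5,j=5: res = 167+10 = 177
p=5,j=6: res = 177+11 = 188
p=5,j=7: res = 188+12 = 200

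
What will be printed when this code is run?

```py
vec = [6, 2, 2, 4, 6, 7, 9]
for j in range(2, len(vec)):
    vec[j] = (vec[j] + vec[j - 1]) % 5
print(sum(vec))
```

j=2: vec[2] = (2+2)%5 = 4 → [6, 2, 4, 4, 6, 7, 9]
j=3: vec[3] = (4+4)%5 = 3 → [6, 2, 4, 3, 6, 7, 9]
j=4: vec[4] = (6+3)%5 = 4 → [6, 2, 4, 3, 4, 7, 9]
j=5: vec[5] = (7+4)%5 = 1 → [6, 2, 4, 3, 4, 1, 9]
j=6: vec[6] = (9+1)%5 = 0 → [6, 2, 4, 3, 4, 1, 0]
sum = 20

20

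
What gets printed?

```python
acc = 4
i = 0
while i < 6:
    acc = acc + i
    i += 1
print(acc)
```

i=0: acc = 4+0 = 4
i=1: acc = 4+1 = 5
i=2: acc = 5+2 = 7
i=3: acc = 7+3 = 10
i=4: acc = 10+4 = 14
i=5: acc = 14+5 = 19

19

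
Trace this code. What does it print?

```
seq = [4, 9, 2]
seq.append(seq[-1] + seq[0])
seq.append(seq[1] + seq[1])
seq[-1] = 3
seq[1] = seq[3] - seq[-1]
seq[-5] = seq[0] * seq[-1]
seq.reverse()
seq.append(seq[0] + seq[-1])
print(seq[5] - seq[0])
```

append seq[-1]+seq[0] = 2+4 = 6 → [4, 9, 2, 6]
append seq[1]+seq[1] = 9+9 = 18 → [4, 9, 2, 6, 18]
seq[-1] = 3 → [4, 9, 2, 6, 3]
seq[1] = seq[3]-seq[-1] = 6-3 = 3 → [4, 3, 2, 6, 3]
seq[-5] = seq[0]*seq[-1] = 4*3 = 12 → [12, 3, 2, 6, 3]
reverse → [3, 6, 2, 3, 12]
append seq[0]+seq[-1] = 3+12 = 15 → [3, 6, 2, 3, 12, 15]
seq[5]-seq[0] = 15-3 = 12

12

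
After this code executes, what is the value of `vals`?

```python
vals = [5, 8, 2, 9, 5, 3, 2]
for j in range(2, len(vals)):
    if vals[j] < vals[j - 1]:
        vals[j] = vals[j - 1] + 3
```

j=2: 2<8, vals[2] = 8+3 = 11 → [5, 8, 11, 9, 5, 3, 2]
j=3: 9<11, vals[3] = 11+3 = 14 → [5, 8, 11, 14, 5, 3, 2]
j=4: 5<14, vals[4] = 14+3 = 17 → [5, 8, 11, 14, 17, 3, 2]
j=5: 3<17, vals[5] = 17+3 = 20 → [5, 8, 11, 14, 17, 20, 2]
j=6: 2<20, vals[6] = 20+3 = 23 → [5, 8, 11, 14, 17, 20, 23]

[5, 8, 11, 14, 17, 20, 23]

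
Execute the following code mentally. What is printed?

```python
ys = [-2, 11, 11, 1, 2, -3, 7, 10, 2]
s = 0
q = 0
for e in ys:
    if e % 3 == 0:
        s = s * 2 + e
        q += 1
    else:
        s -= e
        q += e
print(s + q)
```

e=-2: not %3==0, s = 0-(-2) = 2; q=-2
e=11: not %3==0, s = 2-11 = -9; q=9
e=11: not %3==0, s = (-9)-11 = -20; q=20
e=1: not %3==0, s = (-20)-1 = -21; q=21
e=2: not %3==0, s = (-21)-2 = -23; q=23
e=-3: %3==0, s = (-23)*2+(-3) = -49; q=24
e=7: not %3==0, s = (-49)-7 = -56; q=31
e=10: not %3==0, s = (-56)-10 = -66; q=41
e=2: not %3==0, s = (-66)-2 = -68; q=43
s+q = (-68)+43 = -25

-25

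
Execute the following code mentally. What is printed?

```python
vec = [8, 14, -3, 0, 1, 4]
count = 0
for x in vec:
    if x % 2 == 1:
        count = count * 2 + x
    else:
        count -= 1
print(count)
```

-16

x=8: not odd, count = 0-1 = -1
x=14: not odd, count = (-1)-1 = -2
x=-3: odd, count = (-2)*2+(-3) = -7
x=0: not odd, count = (-7)-1 = -8
x=1: odd, count = (-8)*2+1 = -15
x=4: not odd, count = (-15)-1 = -16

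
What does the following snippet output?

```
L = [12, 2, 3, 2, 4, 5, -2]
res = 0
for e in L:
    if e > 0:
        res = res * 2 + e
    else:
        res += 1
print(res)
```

462

e=12: >0, res = 0*2+12 = 12
e=2: >0, res = 12*2+2 = 26
e=3: >0, res = 26*2+3 = 55
e=2: >0, res = 55*2+2 = 112
e=4: >0, res = 112*2+4 = 228
e=5: >0, res = 228*2+5 = 461
e=-2: not >0, res = 461+1 = 462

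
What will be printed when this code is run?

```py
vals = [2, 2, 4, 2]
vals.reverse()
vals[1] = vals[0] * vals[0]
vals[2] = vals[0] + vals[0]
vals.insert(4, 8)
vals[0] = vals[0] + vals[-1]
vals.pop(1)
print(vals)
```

reverse → [2, 4, 2, 2]
vals[1] = vals[0]*vals[0] = 2*2 = 4 → [2, 4, 2, 2]
vals[2] = vals[0]+vals[0] = 2+2 = 4 → [2, 4, 4, 2]
insert 8 at 4 → [2, 4, 4, 2, 8]
vals[0] = vals[0]+vals[-1] = 2+8 = 10 → [10, 4, 4, 2, 8]
pop(1) removes 4 → [10, 4, 2, 8]

[10, 4, 2, 8]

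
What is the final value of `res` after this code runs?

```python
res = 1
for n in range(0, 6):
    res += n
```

16

n=0: res = 1+0 = 1
n=1: res = 1+1 = 2
n=2: res = 2+2 = 4
n=3: res = 4+3 = 7
n=4: res = 7+4 = 11
n=5: res = 11+5 = 16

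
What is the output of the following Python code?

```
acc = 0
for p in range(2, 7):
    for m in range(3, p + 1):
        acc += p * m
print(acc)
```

p=3,m=3: acc = 0+9 = 9
p=4,m=3: acc = 9+12 = 21
p=4,m=4: acc = 21+16 = 37
p=5,m=3: acc = 37+15 = 52
p=5,m=4: acc = 52+20 = 72
p=5,m=5: acc = 72+25 = 97
p=6,m=3: acc = 97+18 = 115
p=6,m=4: acc = 115+24 = 139
p=6,m=5: acc = 139+30 = 169
p=6,m=6: acc = 169+36 = 205

205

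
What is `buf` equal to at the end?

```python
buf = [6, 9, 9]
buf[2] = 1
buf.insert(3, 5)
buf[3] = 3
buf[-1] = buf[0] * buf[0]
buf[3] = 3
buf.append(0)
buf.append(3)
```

[6, 9, 1, 3, 0, 3]

buf[2] = 1 → [6, 9, 1]
insert 5 at 3 → [6, 9, 1, 5]
buf[3] = 3 → [6, 9, 1, 3]
buf[-1] = buf[0]*buf[0] = 6*6 = 36 → [6, 9, 1, 36]
buf[3] = 3 → [6, 9, 1, 3]
append 0 → [6, 9, 1, 3, 0]
append 3 → [6, 9, 1, 3, 0, 3]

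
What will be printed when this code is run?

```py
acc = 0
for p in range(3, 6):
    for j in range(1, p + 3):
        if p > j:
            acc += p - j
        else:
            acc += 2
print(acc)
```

37

p=3,j=1: 3>1, acc = 0+2 = 2
p=3,j=2: 3>2, acc = 2+1 = 3
p=3,j=3: not 3>3, acc = 3+2 = 5
p=3,j=4: not 3>4, acc = 5+2 = 7
p=3,j=5: not 3>5, acc = 7+2 = 9
p=4,j=1: 4>1, acc = 9+3 = 12
p=4,j=2: 4>2, acc = 12+2 = 14
p=4,j=3: 4>3, acc = 14+1 = 15
p=4,j=4: not 4>4, acc = 15+2 = 17
p=4,j=5: not 4>5, acc = 17+2 = 19
p=4,j=6: not 4>6, acc = 19+2 = 21
p=5,j=1: 5>1, acc = 21+4 = 25
p=5,j=2: 5>2, acc = 25+3 = 28
p=5,j=3: 5>3, acc = 28+2 = 30
p=5,j=4: 5>4, acc = 30+1 = 31
p=5,j=5: not 5>5, acc = 31+2 = 33
p=5,j=6: not 5>6, acc = 33+2 = 35
p=5,j=7: not 5>7, acc = 35+2 = 37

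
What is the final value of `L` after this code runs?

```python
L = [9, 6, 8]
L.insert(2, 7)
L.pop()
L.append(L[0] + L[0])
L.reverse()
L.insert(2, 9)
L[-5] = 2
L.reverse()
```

insert 7 at 2 → [9, 6, 7, 8]
pop() removes 8 → [9, 6, 7]
append L[0]+L[0] = 9+9 = 18 → [9, 6, 7, 18]
reverse → [18, 7, 6, 9]
insert 9 at 2 → [18, 7, 9, 6, 9]
L[-5] = 2 → [2, 7, 9, 6, 9]
reverse → [9, 6, 9, 7, 2]

[9, 6, 9, 7, 2]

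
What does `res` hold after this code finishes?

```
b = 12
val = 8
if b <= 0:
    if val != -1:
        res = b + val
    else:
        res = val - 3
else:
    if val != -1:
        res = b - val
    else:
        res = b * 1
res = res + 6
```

10

b=12, val=8
b <= 0 is False; val != -1 is True
→ res = b - val = 4
res = 4+6 = 10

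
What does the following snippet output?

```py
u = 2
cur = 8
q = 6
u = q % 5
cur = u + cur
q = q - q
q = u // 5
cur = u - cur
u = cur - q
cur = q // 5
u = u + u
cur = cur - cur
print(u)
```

-16

u = 6%5 = 1
cur = 1+8 = 9
q = 6-6 = 0
q = 1//5 = 0
cur = 1-9 = -8
u = (-8)-0 = -8
cur = 0//5 = 0
u = (-8)+(-8) = -16
cur = 0-0 = 0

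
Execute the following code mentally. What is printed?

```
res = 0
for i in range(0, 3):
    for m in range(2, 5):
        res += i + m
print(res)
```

i=0,m=2: res = 0+2 = 2
i=0,m=3: res = 2+3 = 5
i=0,m=4: res = 5+4 = 9
i=1,m=2: res = 9+3 = 12
i=1,m=3: res = 12+4 = 16
i=1,m=4: res = 16+5 = 21
i=2,m=2: res = 21+4 = 25
i=2,m=3: res = 25+5 = 30
i=2,m=4: res = 30+6 = 36

36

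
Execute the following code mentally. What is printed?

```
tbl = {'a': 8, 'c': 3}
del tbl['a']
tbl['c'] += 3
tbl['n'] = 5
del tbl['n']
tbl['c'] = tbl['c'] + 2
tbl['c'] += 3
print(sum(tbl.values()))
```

del 'a' → {'c': 3}
tbl['c'] = 3+3 = 6 → {'c': 6}
tbl['n'] = 5 → {'c': 6, 'n': 5}
del 'n' → {'c': 6}
tbl['c'] = tbl['c']+2 = 8 → {'c': 8}
tbl['c'] = 8+3 = 11 → {'c': 11}
sum of values = 11

11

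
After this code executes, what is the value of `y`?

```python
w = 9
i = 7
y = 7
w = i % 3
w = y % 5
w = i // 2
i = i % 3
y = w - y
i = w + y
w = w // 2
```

w = 7%3 = 1
w = 7%5 = 2
w = 7//2 = 3
i = 7%3 = 1
y = 3-7 = -4
i = 3+(-4) = -1
w = 3//2 = 1

-4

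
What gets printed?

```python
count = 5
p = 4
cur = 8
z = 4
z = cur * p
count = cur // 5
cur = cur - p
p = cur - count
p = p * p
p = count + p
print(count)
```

1

z = 8*4 = 32
count = 8//5 = 1
cur = 8-4 = 4
p = 4-1 = 3
p = 3*3 = 9
p = 1+9 = 10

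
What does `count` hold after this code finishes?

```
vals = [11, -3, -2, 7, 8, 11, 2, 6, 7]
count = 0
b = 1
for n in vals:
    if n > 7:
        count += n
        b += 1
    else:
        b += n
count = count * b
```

n=11: >7, count = 0+11 = 11; b=2
n=-3: not >7; b=-1
n=-2: not >7; b=-3
n=7: not >7; b=4
n=8: >7, count = 11+8 = 19; b=5
n=11: >7, count = 19+11 = 30; b=6
n=2: not >7; b=8
n=6: not >7; b=14
n=7: not >7; b=21
count*b = 30*21 = 630

630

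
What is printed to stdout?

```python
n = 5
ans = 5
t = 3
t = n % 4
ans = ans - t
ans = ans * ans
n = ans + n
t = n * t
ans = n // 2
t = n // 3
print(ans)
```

10

t = 5%4 = 1
ans = 5-1 = 4
ans = 4*4 = 16
n = 16+5 = 21
t = 21*1 = 21
ans = 21//2 = 10
t = 21//3 = 7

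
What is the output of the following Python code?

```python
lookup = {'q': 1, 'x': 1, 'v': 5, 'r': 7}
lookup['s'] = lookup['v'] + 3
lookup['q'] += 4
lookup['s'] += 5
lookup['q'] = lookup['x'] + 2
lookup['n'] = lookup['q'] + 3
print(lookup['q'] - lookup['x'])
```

lookup['s'] = lookup['v']+3 = 8 → {'q': 1, 'x': 1, 'v': 5, 'r': 7, 's': 8}
lookup['q'] = 1+4 = 5 → {'q': 5, 'x': 1, 'v': 5, 'r': 7, 's': 8}
lookup['s'] = 8+5 = 13 → {'q': 5, 'x': 1, 'v': 5, 'r': 7, 's': 13}
lookup['q'] = lookup['x']+2 = 3 → {'q': 3, 'x': 1, 'v': 5, 'r': 7, 's': 13}
lookup['n'] = lookup['q']+3 = 6 → {'q': 3, 'x': 1, 'v': 5, 'r': 7, 's': 13, 'n': 6}
lookup['q']-lookup['x'] = 3-1 = 2

2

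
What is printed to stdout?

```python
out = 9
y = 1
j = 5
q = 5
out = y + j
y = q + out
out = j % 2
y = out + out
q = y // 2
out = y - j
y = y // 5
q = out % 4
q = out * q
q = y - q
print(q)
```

3

out = 1+5 = 6
y = 5+6 = 11
out = 5%2 = 1
y = 1+1 = 2
q = 2//2 = 1
out = 2-5 = -3
y = 2//5 = 0
q = (-3)%4 = 1
q = (-3)*1 = -3
q = 0-(-3) = 3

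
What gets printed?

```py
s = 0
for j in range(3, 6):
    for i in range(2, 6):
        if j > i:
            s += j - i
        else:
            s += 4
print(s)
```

j=3,i=2: 3>2, s = 0+1 = 1
j=3,i=3: not 3>3, s = 1+4 = 5
j=3,i=4: not 3>4, s = 5+4 = 9
j=3,i=5: not 3>5, s = 9+4 = 13
j=4,i=2: 4>2, s = 13+2 = 15
j=4,i=3: 4>3, s = 15+1 = 16
j=4,i=4: not 4>4, s = 16+4 = 20
j=4,i=5: not 4>5, s = 20+4 = 24
j=5,i=2: 5>2, s = 24+3 = 27
j=5,i=3: 5>3, s = 27+2 = 29
j=5,i=4: 5>4, s = 29+1 = 30
j=5,i=5: not 5>5, s = 30+4 = 34

34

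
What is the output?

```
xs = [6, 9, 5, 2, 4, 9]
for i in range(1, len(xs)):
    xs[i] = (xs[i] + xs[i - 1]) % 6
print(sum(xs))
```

i=1: xs[1] = (9+6)%6 = 3 → [6, 3, 5, 2, 4, 9]
i=2: xs[2] = (5+3)%6 = 2 → [6, 3, 2, 2, 4, 9]
i=3: xs[3] = (2+2)%6 = 4 → [6, 3, 2, 4, 4, 9]
i=4: xs[4] = (4+4)%6 = 2 → [6, 3, 2, 4, 2, 9]
i=5: xs[5] = (9+2)%6 = 5 → [6, 3, 2, 4, 2, 5]
sum = 22

22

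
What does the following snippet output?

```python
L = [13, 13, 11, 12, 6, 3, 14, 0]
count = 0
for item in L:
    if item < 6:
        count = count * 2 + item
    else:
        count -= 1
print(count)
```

-16

item=13: not <6, count = 0-1 = -1
item=13: not <6, count = (-1)-1 = -2
item=11: not <6, count = (-2)-1 = -3
item=12: not <6, count = (-3)-1 = -4
item=6: not <6, count = (-4)-1 = -5
item=3: <6, count = (-5)*2+3 = -7
item=14: not <6, count = (-7)-1 = -8
item=0: <6, count = (-8)*2+0 = -16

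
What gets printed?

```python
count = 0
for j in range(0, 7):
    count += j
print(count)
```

j=0: count = 0+0 = 0
j=1: count = 0+1 = 1
j=2: count = 1+2 = 3
j=3: count = 3+3 = 6
j=4: count = 6+4 = 10
j=5: count = 10+5 = 15
j=6: count = 15+6 = 21

21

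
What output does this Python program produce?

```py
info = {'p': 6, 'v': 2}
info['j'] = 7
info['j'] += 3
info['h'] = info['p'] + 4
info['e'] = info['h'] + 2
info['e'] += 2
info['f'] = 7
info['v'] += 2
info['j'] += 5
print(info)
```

info['j'] = 7 → {'p': 6, 'v': 2, 'j': 7}
info['j'] = 7+3 = 10 → {'p': 6, 'v': 2, 'j': 10}
info['h'] = info['p']+4 = 10 → {'p': 6, 'v': 2, 'j': 10, 'h': 10}
info['e'] = info['h']+2 = 12 → {'p': 6, 'v': 2, 'j': 10, 'h': 10, 'e': 12}
info['e'] = 12+2 = 14 → {'p': 6, 'v': 2, 'j': 10, 'h': 10, 'e': 14}
info['f'] = 7 → {'p': 6, 'v': 2, 'j': 10, 'h': 10, 'e': 14, 'f': 7}
info['v'] = 2+2 = 4 → {'p': 6, 'v': 4, 'j': 10, 'h': 10, 'e': 14, 'f': 7}
info['j'] = 10+5 = 15 → {'p': 6, 'v': 4, 'j': 15, 'h': 10, 'e': 14, 'f': 7}

{'p': 6, 'v': 4, 'j': 15, 'h': 10, 'e': 14, 'f': 7}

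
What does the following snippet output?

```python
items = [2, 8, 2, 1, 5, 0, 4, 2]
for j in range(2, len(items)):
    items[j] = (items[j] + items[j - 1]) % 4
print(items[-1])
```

2

j=2: items[2] = (2+8)%4 = 2 → [2, 8, 2, 1, 5, 0, 4, 2]
j=3: items[3] = (1+2)%4 = 3 → [2, 8, 2, 3, 5, 0, 4, 2]
j=4: items[4] = (5+3)%4 = 0 → [2, 8, 2, 3, 0, 0, 4, 2]
j=5: items[5] = (0+0)%4 = 0 → [2, 8, 2, 3, 0, 0, 4, 2]
j=6: items[6] = (4+0)%4 = 0 → [2, 8, 2, 3, 0, 0, 0, 2]
j=7: items[7] = (2+0)%4 = 2 → [2, 8, 2, 3, 0, 0, 0, 2]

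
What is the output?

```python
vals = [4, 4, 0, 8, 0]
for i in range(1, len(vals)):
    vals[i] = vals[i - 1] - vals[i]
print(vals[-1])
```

-8

i=1: vals[1] = 4-4 = 0 → [4, 0, 0, 8, 0]
i=2: vals[2] = 0-0 = 0 → [4, 0, 0, 8, 0]
i=3: vals[3] = 0-8 = -8 → [4, 0, 0, -8, 0]
i=4: vals[4] = (-8)-0 = -8 → [4, 0, 0, -8, -8]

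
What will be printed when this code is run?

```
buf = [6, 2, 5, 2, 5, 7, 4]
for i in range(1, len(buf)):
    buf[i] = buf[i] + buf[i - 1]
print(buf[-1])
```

i=1: buf[1] = 2+6 = 8 → [6, 8, 5, 2, 5, 7, 4]
i=2: buf[2] = 5+8 = 13 → [6, 8, 13, 2, 5, 7, 4]
i=3: buf[3] = 2+13 = 15 → [6, 8, 13, 15, 5, 7, 4]
i=4: buf[4] = 5+15 = 20 → [6, 8, 13, 15, 20, 7, 4]
i=5: buf[5] = 7+20 = 27 → [6, 8, 13, 15, 20, 27, 4]
i=6: buf[6] = 4+27 = 31 → [6, 8, 13, 15, 20, 27, 31]

31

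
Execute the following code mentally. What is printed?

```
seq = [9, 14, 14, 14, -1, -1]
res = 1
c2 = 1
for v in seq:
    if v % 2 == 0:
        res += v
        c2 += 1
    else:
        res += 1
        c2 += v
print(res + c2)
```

v=9: not even, res = 1+1 = 2; c2=10
v=14: even, res = 2+14 = 16; c2=11
v=14: even, res = 16+14 = 30; c2=12
v=14: even, res = 30+14 = 44; c2=13
v=-1: not even, res = 44+1 = 45; c2=12
v=-1: not even, res = 45+1 = 46; c2=11
res+c2 = 46+11 = 57

57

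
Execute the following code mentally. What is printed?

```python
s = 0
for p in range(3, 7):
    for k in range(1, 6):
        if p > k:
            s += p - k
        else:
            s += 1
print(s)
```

40

p=3,k=1: 3>1, s = 0+2 = 2
p=3,k=2: 3>2, s = 2+1 = 3
p=3,k=3: not 3>3, s = 3+1 = 4
p=3,k=4: not 3>4, s = 4+1 = 5
p=3,k=5: not 3>5, s = 5+1 = 6
p=4,k=1: 4>1, s = 6+3 = 9
p=4,k=2: 4>2, s = 9+2 = 11
p=4,k=3: 4>3, s = 11+1 = 12
p=4,k=4: not 4>4, s = 12+1 = 13
p=4,k=5: not 4>5, s = 13+1 = 14
p=5,k=1: 5>1, s = 14+4 = 18
p=5,k=2: 5>2, s = 18+3 = 21
p=5,k=3: 5>3, s = 21+2 = 23
p=5,k=4: 5>4, s = 23+1 = 24
p=5,k=5: not 5>5, s = 24+1 = 25
p=6,k=1: 6>1, s = 25+5 = 30
p=6,k=2: 6>2, s = 30+4 = 34
p=6,k=3: 6>3, s = 34+3 = 37
p=6,k=4: 6>4, s = 37+2 = 39
p=6,k=5: 6>5, s = 39+1 = 40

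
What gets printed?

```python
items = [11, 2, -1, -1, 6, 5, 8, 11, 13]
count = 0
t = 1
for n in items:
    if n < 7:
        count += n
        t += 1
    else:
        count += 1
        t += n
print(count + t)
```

n=11: not <7, count = 0+1 = 1; t=12
n=2: <7, count = 1+2 = 3; t=13
n=-1: <7, count = 3+(-1) = 2; t=14
n=-1: <7, count = 2+(-1) = 1; t=15
n=6: <7, count = 1+6 = 7; t=16
n=5: <7, count = 7+5 = 12; t=17
n=8: not <7, count = 12+1 = 13; t=25
n=11: not <7, count = 13+1 = 14; t=36
n=13: not <7, count = 14+1 = 15; t=49
count+t = 15+49 = 64

64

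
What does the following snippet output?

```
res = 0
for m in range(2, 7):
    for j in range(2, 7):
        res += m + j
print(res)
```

m=2,j=2: res = 0+4 = 4
m=2,j=3: res = 4+5 = 9
m=2,j=4: res = 9+6 = 15
m=2,j=5: res = 15+7 = 22
m=2,j=6: res = 22+8 = 30
m=3,j=2: res = 30+5 = 35
m=3,j=3: res = 35+6 = 41
m=3,j=4: res = 41+7 = 48
m=3,j=5: res = 48+8 = 56
m=3,j=6: res = 56+9 = 65
m=4,j=2: res = 65+6 = 71
m=4,j=3: res = 71+7 = 78
m=4,j=4: res = 78+8 = 86
m=4,j=5: res = 86+9 = 95
m=4,j=6: res = 95+10 = 105
m=5,j=2: res = 105+7 = 112
m=5,j=3: res = 112+8 = 120
m=5,j=4: res = 120+9 = 129
m=5,j=5: res = 129+10 = 139
m=5,j=6: res = 139+11 = 150
m=6,j=2: res = 150+8 = 158
m=6,j=3: res = 158+9 = 167
m=6,j=4: res = 167+10 = 177
m=6,j=5: res = 177+11 = 188
m=6,j=6: res = 188+12 = 200

200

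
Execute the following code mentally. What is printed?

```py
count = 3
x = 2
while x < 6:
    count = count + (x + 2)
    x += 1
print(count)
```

x=2: count = 3+4 = 7
x=3: count = 7+5 = 12
x=4: count = 12+6 = 18
x=5: count = 18+7 = 25

25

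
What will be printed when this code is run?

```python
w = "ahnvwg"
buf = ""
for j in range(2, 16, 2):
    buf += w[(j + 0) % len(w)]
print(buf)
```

j=2: add w[2]='n' → 'n'
j=4: add w[4]='w' → 'nw'
j=6: add w[0]='a' → 'nwa'
j=8: add w[2]='n' → 'nwan'
j=10: add w[4]='w' → 'nwanw'
j=12: add w[0]='a' → 'nwanwa'
j=14: add w[2]='n' → 'nwanwan'

nwanwan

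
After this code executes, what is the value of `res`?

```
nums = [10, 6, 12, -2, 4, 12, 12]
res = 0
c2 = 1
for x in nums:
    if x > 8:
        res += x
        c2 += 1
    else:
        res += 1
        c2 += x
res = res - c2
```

x=10: >8, res = 0+10 = 10; c2=2
x=6: not >8, res = 10+1 = 11; c2=8
x=12: >8, res = 11+12 = 23; c2=9
x=-2: not >8, res = 23+1 = 24; c2=7
x=4: not >8, res = 24+1 = 25; c2=11
x=12: >8, res = 25+12 = 37; c2=12
x=12: >8, res = 37+12 = 49; c2=13
res-c2 = 49-13 = 36

36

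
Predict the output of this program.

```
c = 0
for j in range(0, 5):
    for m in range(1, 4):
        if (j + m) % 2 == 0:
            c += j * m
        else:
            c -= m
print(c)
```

j=0,m=1: odd sum, c = 0-1 = -1
j=0,m=2: even sum, c = (-1)+0 = -1
j=0,m=3: odd sum, c = (-1)-3 = -4
j=1,m=1: even sum, c = (-4)+1 = -3
j=1,m=2: odd sum, c = (-3)-2 = -5
j=1,m=3: even sum, c = (-5)+3 = -2
j=2,m=1: odd sum, c = (-2)-1 = -3
j=2,m=2: even sum, c = (-3)+4 = 1
j=2,m=3: odd sum, c = 1-3 = -2
j=3,m=1: even sum, c = (-2)+3 = 1
j=3,m=2: odd sum, c = 1-2 = -1
j=3,m=3: even sum, c = (-1)+9 = 8
j=4,m=1: odd sum, c = 8-1 = 7
j=4,m=2: even sum, c = 7+8 = 15
j=4,m=3: odd sum, c = 15-3 = 12

12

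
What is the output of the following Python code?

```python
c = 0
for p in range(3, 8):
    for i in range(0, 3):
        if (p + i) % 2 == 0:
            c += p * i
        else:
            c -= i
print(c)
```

p=3,i=0: odd sum, c = 0-0 = 0
p=3,i=1: even sum, c = 0+3 = 3
p=3,i=2: odd sum, c = 3-2 = 1
p=4,i=0: even sum, c = 1+0 = 1
p=4,i=1: odd sum, c = 1-1 = 0
p=4,i=2: even sum, c = 0+8 = 8
p=5,i=0: odd sum, c = 8-0 = 8
p=5,i=1: even sum, c = 8+5 = 13
p=5,i=2: odd sum, c = 13-2 = 11
p=6,i=0: even sum, c = 11+0 = 11
p=6,i=1: odd sum, c = 11-1 = 10
p=6,i=2: even sum, c = 10+12 = 22
p=7,i=0: odd sum, c = 22-0 = 22
p=7,i=1: even sum, c = 22+7 = 29
p=7,i=2: odd sum, c = 29-2 = 27

27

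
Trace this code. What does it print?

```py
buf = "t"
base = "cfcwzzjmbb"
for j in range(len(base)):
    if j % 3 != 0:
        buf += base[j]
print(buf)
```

tfczzmb

j=0: skip
j=1: add 'f' → 'tf'
j=2: add 'c' → 'tfc'
j=3: skip
j=4: add 'z' → 'tfcz'
j=5: add 'z' → 'tfczz'
j=6: skip
j=7: add 'm' → 'tfczzm'
j=8: add 'b' → 'tfczzmb'
j=9: skip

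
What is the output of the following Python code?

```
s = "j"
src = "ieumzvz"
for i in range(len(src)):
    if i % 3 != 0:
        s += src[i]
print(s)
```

jeuzv

i=0: skip
i=1: add 'e' → 'je'
i=2: add 'u' → 'jeu'
i=3: skip
i=4: add 'z' → 'jeuz'
i=5: add 'v' → 'jeuzv'
i=6: skip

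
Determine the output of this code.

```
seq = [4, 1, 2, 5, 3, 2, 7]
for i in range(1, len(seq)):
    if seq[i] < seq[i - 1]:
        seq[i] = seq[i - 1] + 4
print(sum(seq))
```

112

i=1: 1<4, seq[1] = 4+4 = 8 → [4, 8, 2, 5, 3, 2, 7]
i=2: 2<8, seq[2] = 8+4 = 12 → [4, 8, 12, 5, 3, 2, 7]
i=3: 5<12, seq[3] = 12+4 = 16 → [4, 8, 12, 16, 3, 2, 7]
i=4: 3<16, seq[4] = 16+4 = 20 → [4, 8, 12, 16, 20, 2, 7]
i=5: 2<20, seq[5] = 20+4 = 24 → [4, 8, 12, 16, 20, 24, 7]
i=6: 7<24, seq[6] = 24+4 = 28 → [4, 8, 12, 16, 20, 24, 28]
sum = 112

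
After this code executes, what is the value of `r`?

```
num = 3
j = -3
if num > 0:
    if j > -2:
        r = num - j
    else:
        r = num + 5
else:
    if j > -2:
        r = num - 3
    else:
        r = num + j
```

8

num=3, j=-3
num > 0 is True; j > -2 is False
→ r = num + 5 = 8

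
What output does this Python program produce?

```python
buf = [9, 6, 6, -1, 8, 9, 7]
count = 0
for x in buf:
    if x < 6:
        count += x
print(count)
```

-1

x=9: not <6
x=6: not <6
x=6: not <6
x=-1: <6, count = 0+(-1) = -1
x=8: not <6
x=9: not <6
x=7: not <6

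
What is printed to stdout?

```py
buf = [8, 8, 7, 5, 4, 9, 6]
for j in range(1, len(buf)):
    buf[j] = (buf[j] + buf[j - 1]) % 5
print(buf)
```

[8, 1, 3, 3, 2, 1, 2]

j=1: buf[1] = (8+8)%5 = 1 → [8, 1, 7, 5, 4, 9, 6]
j=2: buf[2] = (7+1)%5 = 3 → [8, 1, 3, 5, 4, 9, 6]
j=3: buf[3] = (5+3)%5 = 3 → [8, 1, 3, 3, 4, 9, 6]
j=4: buf[4] = (4+3)%5 = 2 → [8, 1, 3, 3, 2, 9, 6]
j=5: buf[5] = (9+2)%5 = 1 → [8, 1, 3, 3, 2, 1, 6]
j=6: buf[6] = (6+1)%5 = 2 → [8, 1, 3, 3, 2, 1, 2]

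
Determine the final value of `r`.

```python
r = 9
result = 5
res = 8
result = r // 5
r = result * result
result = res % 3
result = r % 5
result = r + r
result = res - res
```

result = 9//5 = 1
r = 1*1 = 1
result = 8%3 = 2
result = 1%5 = 1
result = 1+1 = 2
result = 8-8 = 0

1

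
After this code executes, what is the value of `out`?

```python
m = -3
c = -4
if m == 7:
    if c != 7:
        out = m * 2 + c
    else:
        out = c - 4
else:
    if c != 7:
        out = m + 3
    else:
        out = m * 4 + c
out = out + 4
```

4

m=-3, c=-4
m == 7 is False; c != 7 is True
→ out = m + 3 = 0
out = 0+4 = 4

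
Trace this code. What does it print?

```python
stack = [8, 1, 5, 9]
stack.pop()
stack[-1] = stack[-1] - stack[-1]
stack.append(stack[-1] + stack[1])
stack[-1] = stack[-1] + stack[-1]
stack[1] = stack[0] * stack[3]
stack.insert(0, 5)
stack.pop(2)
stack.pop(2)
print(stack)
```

[5, 8, 2]

pop() removes 9 → [8, 1, 5]
stack[-1] = stack[-1]-stack[-1] = 5-5 = 0 → [8, 1, 0]
append stack[-1]+stack[1] = 0+1 = 1 → [8, 1, 0, 1]
stack[-1] = stack[-1]+stack[-1] = 1+1 = 2 → [8, 1, 0, 2]
stack[1] = stack[0]*stack[3] = 8*2 = 16 → [8, 16, 0, 2]
insert 5 at 0 → [5, 8, 16, 0, 2]
pop(2) removes 16 → [5, 8, 0, 2]
pop(2) removes 0 → [5, 8, 2]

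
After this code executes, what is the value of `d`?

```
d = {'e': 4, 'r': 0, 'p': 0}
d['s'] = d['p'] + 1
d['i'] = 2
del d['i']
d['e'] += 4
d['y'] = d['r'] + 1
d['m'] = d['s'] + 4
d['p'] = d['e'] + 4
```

{'e': 8, 'r': 0, 'p': 12, 's': 1, 'y': 1, 'm': 5}

d['s'] = d['p']+1 = 1 → {'e': 4, 'r': 0, 'p': 0, 's': 1}
d['i'] = 2 → {'e': 4, 'r': 0, 'p': 0, 's': 1, 'i': 2}
del 'i' → {'e': 4, 'r': 0, 'p': 0, 's': 1}
d['e'] = 4+4 = 8 → {'e': 8, 'r': 0, 'p': 0, 's': 1}
d['y'] = d['r']+1 = 1 → {'e': 8, 'r': 0, 'p': 0, 's': 1, 'y': 1}
d['m'] = d['s']+4 = 5 → {'e': 8, 'r': 0, 'p': 0, 's': 1, 'y': 1, 'm': 5}
d['p'] = d['e']+4 = 12 → {'e': 8, 'r': 0, 'p': 12, 's': 1, 'y': 1, 'm': 5}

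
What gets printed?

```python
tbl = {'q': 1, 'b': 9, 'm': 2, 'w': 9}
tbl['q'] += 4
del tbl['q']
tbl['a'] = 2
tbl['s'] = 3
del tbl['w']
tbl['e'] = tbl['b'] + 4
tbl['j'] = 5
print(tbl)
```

{'b': 9, 'm': 2, 'a': 2, 's': 3, 'e': 13, 'j': 5}

tbl['q'] = 1+4 = 5 → {'q': 5, 'b': 9, 'm': 2, 'w': 9}
del 'q' → {'b': 9, 'm': 2, 'w': 9}
tbl['a'] = 2 → {'b': 9, 'm': 2, 'w': 9, 'a': 2}
tbl['s'] = 3 → {'b': 9, 'm': 2, 'w': 9, 'a': 2, 's': 3}
del 'w' → {'b': 9, 'm': 2, 'a': 2, 's': 3}
tbl['e'] = tbl['b']+4 = 13 → {'b': 9, 'm': 2, 'a': 2, 's': 3, 'e': 13}
tbl['j'] = 5 → {'b': 9, 'm': 2, 'a': 2, 's': 3, 'e': 13, 'j': 5}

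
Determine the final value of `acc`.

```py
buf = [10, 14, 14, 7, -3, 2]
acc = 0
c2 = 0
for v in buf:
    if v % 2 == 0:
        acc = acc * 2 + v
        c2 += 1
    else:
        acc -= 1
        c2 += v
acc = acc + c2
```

v=10: even, acc = 0*2+10 = 10; c2=1
v=14: even, acc = 10*2+14 = 34; c2=2
v=14: even, acc = 34*2+14 = 82; c2=3
v=7: not even, acc = 82-1 = 81; c2=10
v=-3: not even, acc = 81-1 = 80; c2=7
v=2: even, acc = 80*2+2 = 162; c2=8
acc+c2 = 162+8 = 170

170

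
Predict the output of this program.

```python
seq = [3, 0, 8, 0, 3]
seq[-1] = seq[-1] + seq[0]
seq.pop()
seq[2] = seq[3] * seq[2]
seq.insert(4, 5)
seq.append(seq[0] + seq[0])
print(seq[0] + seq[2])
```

3

seq[-1] = seq[-1]+seq[0] = 3+3 = 6 → [3, 0, 8, 0, 6]
pop() removes 6 → [3, 0, 8, 0]
seq[2] = seq[3]*seq[2] = 0*8 = 0 → [3, 0, 0, 0]
insert 5 at 4 → [3, 0, 0, 0, 5]
append seq[0]+seq[0] = 3+3 = 6 → [3, 0, 0, 0, 5, 6]
seq[0]+seq[2] = 3+0 = 3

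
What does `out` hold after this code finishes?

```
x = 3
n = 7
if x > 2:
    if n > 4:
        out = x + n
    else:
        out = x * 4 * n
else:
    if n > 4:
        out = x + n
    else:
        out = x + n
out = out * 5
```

x=3, n=7
x > 2 is True; n > 4 is True
→ out = x + n = 10
out = 10*5 = 50

50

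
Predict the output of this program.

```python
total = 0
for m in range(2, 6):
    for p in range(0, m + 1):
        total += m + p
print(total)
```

m=2,p=0: total = 0+2 = 2
m=2,p=1: total = 2+3 = 5
m=2,p=2: total = 5+4 = 9
m=3,p=0: total = 9+3 = 12
m=3,p=1: total = 12+4 = 16
m=3,p=2: total = 16+5 = 21
m=3,p=3: total = 21+6 = 27
m=4,p=0: total = 27+4 = 31
m=4,p=1: total = 31+5 = 36
m=4,p=2: total = 36+6 = 42
m=4,p=3: total = 42+7 = 49
m=4,p=4: total = 49+8 = 57
m=5,p=0: total = 57+5 = 62
m=5,p=1: total = 62+6 = 68
m=5,p=2: total = 68+7 = 75
m=5,p=3: total = 75+8 = 83
m=5,p=4: total = 83+9 = 92
m=5,p=5: total = 92+10 = 102

102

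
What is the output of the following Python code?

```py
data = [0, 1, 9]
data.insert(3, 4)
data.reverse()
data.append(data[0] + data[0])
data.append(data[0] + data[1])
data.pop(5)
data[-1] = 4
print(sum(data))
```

insert 4 at 3 → [0, 1, 9, 4]
reverse → [4, 9, 1, 0]
append data[0]+data[0] = 4+4 = 8 → [4, 9, 1, 0, 8]
append data[0]+data[1] = 4+9 = 13 → [4, 9, 1, 0, 8, 13]
pop(5) removes 13 → [4, 9, 1, 0, 8]
data[-1] = 4 → [4, 9, 1, 0, 4]
sum = 18

18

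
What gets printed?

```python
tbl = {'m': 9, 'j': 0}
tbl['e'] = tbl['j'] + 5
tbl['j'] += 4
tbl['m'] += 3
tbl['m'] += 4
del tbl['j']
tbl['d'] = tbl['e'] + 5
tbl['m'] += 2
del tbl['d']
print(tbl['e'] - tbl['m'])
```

-13

tbl['e'] = tbl['j']+5 = 5 → {'m': 9, 'j': 0, 'e': 5}
tbl['j'] = 0+4 = 4 → {'m': 9, 'j': 4, 'e': 5}
tbl['m'] = 9+3 = 12 → {'m': 12, 'j': 4, 'e': 5}
tbl['m'] = 12+4 = 16 → {'m': 16, 'j': 4, 'e': 5}
del 'j' → {'m': 16, 'e': 5}
tbl['d'] = tbl['e']+5 = 10 → {'m': 16, 'e': 5, 'd': 10}
tbl['m'] = 16+2 = 18 → {'m': 18, 'e': 5, 'd': 10}
del 'd' → {'m': 18, 'e': 5}
tbl['e']-tbl['m'] = 5-18 = -13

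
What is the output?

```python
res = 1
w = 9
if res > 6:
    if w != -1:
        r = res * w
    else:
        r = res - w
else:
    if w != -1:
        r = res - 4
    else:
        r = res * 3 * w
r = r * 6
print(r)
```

res=1, w=9
res > 6 is False; w != -1 is True
→ r = res - 4 = -3
r = (-3)*6 = -18

-18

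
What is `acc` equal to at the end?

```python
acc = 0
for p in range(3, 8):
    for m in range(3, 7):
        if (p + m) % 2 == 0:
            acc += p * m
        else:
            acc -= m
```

174

p=3,m=3: even sum, acc = 0+9 = 9
p=3,m=4: odd sum, acc = 9-4 = 5
p=3,m=5: even sum, acc = 5+15 = 20
p=3,m=6: odd sum, acc = 20-6 = 14
p=4,m=3: odd sum, acc = 14-3 = 11
p=4,m=4: even sum, acc = 11+16 = 27
p=4,m=5: odd sum, acc = 27-5 = 22
p=4,m=6: even sum, acc = 22+24 = 46
p=5,m=3: even sum, acc = 46+15 = 61
p=5,m=4: odd sum, acc = 61-4 = 57
p=5,m=5: even sum, acc = 57+25 = 82
p=5,m=6: odd sum, acc = 82-6 = 76
p=6,m=3: odd sum, acc = 76-3 = 73
p=6,m=4: even sum, acc = 73+24 = 97
p=6,m=5: odd sum, acc = 97-5 = 92
p=6,m=6: even sum, acc = 92+36 = 128
p=7,m=3: even sum, acc = 128+21 = 149
p=7,m=4: odd sum, acc = 149-4 = 145
p=7,m=5: even sum, acc = 145+35 = 180
p=7,m=6: odd sum, acc = 180-6 = 174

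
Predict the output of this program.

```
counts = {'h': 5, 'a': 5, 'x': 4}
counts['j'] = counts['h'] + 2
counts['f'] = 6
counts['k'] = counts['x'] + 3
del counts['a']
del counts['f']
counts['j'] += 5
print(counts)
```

counts['j'] = counts['h']+2 = 7 → {'h': 5, 'a': 5, 'x': 4, 'j': 7}
counts['f'] = 6 → {'h': 5, 'a': 5, 'x': 4, 'j': 7, 'f': 6}
counts['k'] = counts['x']+3 = 7 → {'h': 5, 'a': 5, 'x': 4, 'j': 7, 'f': 6, 'k': 7}
del 'a' → {'h': 5, 'x': 4, 'j': 7, 'f': 6, 'k': 7}
del 'f' → {'h': 5, 'x': 4, 'j': 7, 'k': 7}
counts['j'] = 7+5 = 12 → {'h': 5, 'x': 4, 'j': 12, 'k': 7}

{'h': 5, 'x': 4, 'j': 12, 'k': 7}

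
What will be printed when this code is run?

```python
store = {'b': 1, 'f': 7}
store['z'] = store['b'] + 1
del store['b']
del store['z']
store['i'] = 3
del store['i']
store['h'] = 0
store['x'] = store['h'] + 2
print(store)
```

store['z'] = store['b']+1 = 2 → {'b': 1, 'f': 7, 'z': 2}
del 'b' → {'f': 7, 'z': 2}
del 'z' → {'f': 7}
store['i'] = 3 → {'f': 7, 'i': 3}
del 'i' → {'f': 7}
store['h'] = 0 → {'f': 7, 'h': 0}
store['x'] = store['h']+2 = 2 → {'f': 7, 'h': 0, 'x': 2}

{'f': 7, 'h': 0, 'x': 2}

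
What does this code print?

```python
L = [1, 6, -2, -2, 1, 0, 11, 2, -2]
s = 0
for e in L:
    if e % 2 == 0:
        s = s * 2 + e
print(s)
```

146

e=1: not even
e=6: even, s = 0*2+6 = 6
e=-2: even, s = 6*2+(-2) = 10
e=-2: even, s = 10*2+(-2) = 18
e=1: not even
e=0: even, s = 18*2+0 = 36
e=11: not even
e=2: even, s = 36*2+2 = 74
e=-2: even, s = 74*2+(-2) = 146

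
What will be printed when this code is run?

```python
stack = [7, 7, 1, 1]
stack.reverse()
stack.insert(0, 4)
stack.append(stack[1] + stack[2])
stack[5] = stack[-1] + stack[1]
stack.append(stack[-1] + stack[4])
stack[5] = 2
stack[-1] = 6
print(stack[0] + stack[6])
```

10

reverse → [1, 1, 7, 7]
insert 4 at 0 → [4, 1, 1, 7, 7]
append stack[1]+stack[2] = 1+1 = 2 → [4, 1, 1, 7, 7, 2]
stack[5] = stack[-1]+stack[1] = 2+1 = 3 → [4, 1, 1, 7, 7, 3]
append stack[-1]+stack[4] = 3+7 = 10 → [4, 1, 1, 7, 7, 3, 10]
stack[5] = 2 → [4, 1, 1, 7, 7, 2, 10]
stack[-1] = 6 → [4, 1, 1, 7, 7, 2, 6]
stack[0]+stack[6] = 4+6 = 10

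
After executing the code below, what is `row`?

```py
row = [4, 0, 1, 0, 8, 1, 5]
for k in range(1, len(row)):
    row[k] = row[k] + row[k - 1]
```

k=1: row[1] = 0+4 = 4 → [4, 4, 1, 0, 8, 1, 5]
k=2: row[2] = 1+4 = 5 → [4, 4, 5, 0, 8, 1, 5]
k=3: row[3] = 0+5 = 5 → [4, 4, 5, 5, 8, 1, 5]
k=4: row[4] = 8+5 = 13 → [4, 4, 5, 5, 13, 1, 5]
k=5: row[5] = 1+13 = 14 → [4, 4, 5, 5, 13, 14, 5]
k=6: row[6] = 5+14 = 19 → [4, 4, 5, 5, 13, 14, 19]

[4, 4, 5, 5, 13, 14, 19]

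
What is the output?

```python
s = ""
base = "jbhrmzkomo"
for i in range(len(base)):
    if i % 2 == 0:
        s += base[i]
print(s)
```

jhmkm

i=0: add 'j' → 'j'
i=1: skip
i=2: add 'h' → 'jh'
i=3: skip
i=4: add 'm' → 'jhm'
i=5: skip
i=6: add 'k' → 'jhmk'
i=7: skip
i=8: add 'm' → 'jhmkm'
i=9: skip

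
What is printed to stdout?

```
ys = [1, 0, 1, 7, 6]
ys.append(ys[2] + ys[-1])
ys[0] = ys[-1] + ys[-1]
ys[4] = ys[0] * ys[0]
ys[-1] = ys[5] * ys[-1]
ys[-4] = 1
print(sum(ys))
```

267

append ys[2]+ys[-1] = 1+6 = 7 → [1, 0, 1, 7, 6, 7]
ys[0] = ys[-1]+ys[-1] = 7+7 = 14 → [14, 0, 1, 7, 6, 7]
ys[4] = ys[0]*ys[0] = 14*14 = 196 → [14, 0, 1, 7, 196, 7]
ys[-1] = ys[5]*ys[-1] = 7*7 = 49 → [14, 0, 1, 7, 196, 49]
ys[-4] = 1 → [14, 0, 1, 7, 196, 49]
sum = 267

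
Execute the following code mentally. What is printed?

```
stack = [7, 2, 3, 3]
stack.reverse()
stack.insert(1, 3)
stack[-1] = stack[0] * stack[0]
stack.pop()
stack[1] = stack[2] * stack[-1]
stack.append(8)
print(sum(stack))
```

22

reverse → [3, 3, 2, 7]
insert 3 at 1 → [3, 3, 3, 2, 7]
stack[-1] = stack[0]*stack[0] = 3*3 = 9 → [3, 3, 3, 2, 9]
pop() removes 9 → [3, 3, 3, 2]
stack[1] = stack[2]*stack[-1] = 3*2 = 6 → [3, 6, 3, 2]
append 8 → [3, 6, 3, 2, 8]
sum = 22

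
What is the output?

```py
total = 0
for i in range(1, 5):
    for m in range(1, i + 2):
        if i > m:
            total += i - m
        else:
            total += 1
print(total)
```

i=1,m=1: not 1>1, total = 0+1 = 1
i=1,m=2: not 1>2, total = 1+1 = 2
i=2,m=1: 2>1, total = 2+1 = 3
i=2,m=2: not 2>2, total = 3+1 = 4
i=2,m=3: not 2>3, total = 4+1 = 5
i=3,m=1: 3>1, total = 5+2 = 7
i=3,m=2: 3>2, total = 7+1 = 8
i=3,m=3: not 3>3, total = 8+1 = 9
i=3,m=4: not 3>4, total = 9+1 = 10
i=4,m=1: 4>1, total = 10+3 = 13
i=4,m=2: 4>2, total = 13+2 = 15
i=4,m=3: 4>3, total = 15+1 = 16
i=4,m=4: not 4>4, total = 16+1 = 17
i=4,m=5: not 4>5, total = 17+1 = 18

18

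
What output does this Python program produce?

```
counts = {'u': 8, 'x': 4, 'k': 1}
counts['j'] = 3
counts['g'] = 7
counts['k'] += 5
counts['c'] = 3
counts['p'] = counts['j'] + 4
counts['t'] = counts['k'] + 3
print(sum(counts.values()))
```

counts['j'] = 3 → {'u': 8, 'x': 4, 'k': 1, 'j': 3}
counts['g'] = 7 → {'u': 8, 'x': 4, 'k': 1, 'j': 3, 'g': 7}
counts['k'] = 1+5 = 6 → {'u': 8, 'x': 4, 'k': 6, 'j': 3, 'g': 7}
counts['c'] = 3 → {'u': 8, 'x': 4, 'k': 6, 'j': 3, 'g': 7, 'c': 3}
counts['p'] = counts['j']+4 = 7 → {'u': 8, 'x': 4, 'k': 6, 'j': 3, 'g': 7, 'c': 3, 'p': 7}
counts['t'] = counts['k']+3 = 9 → {'u': 8, 'x': 4, 'k': 6, 'j': 3, 'g': 7, 'c': 3, 'p': 7, 't': 9}
sum of values = 47

47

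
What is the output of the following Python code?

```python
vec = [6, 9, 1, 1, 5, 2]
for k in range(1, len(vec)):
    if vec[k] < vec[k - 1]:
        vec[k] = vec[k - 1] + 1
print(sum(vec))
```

61

k=1: 9>=6, unchanged → [6, 9, 1, 1, 5, 2]
k=2: 1<9, vec[2] = 9+1 = 10 → [6, 9, 10, 1, 5, 2]
k=3: 1<10, vec[3] = 10+1 = 11 → [6, 9, 10, 11, 5, 2]
k=4: 5<11, vec[4] = 11+1 = 12 → [6, 9, 10, 11, 12, 2]
k=5: 2<12, vec[5] = 12+1 = 13 → [6, 9, 10, 11, 12, 13]
sum = 61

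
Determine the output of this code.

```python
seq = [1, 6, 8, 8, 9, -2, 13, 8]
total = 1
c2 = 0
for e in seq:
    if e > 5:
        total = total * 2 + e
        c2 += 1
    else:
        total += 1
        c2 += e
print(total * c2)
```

2930

e=1: not >5, total = 1+1 = 2; c2=1
e=6: >5, total = 2*2+6 = 10; c2=2
e=8: >5, total = 10*2+8 = 28; c2=3
e=8: >5, total = 28*2+8 = 64; c2=4
e=9: >5, total = 64*2+9 = 137; c2=5
e=-2: not >5, total = 137+1 = 138; c2=3
e=13: >5, total = 138*2+13 = 289; c2=4
e=8: >5, total = 289*2+8 = 586; c2=5
total*c2 = 586*5 = 2930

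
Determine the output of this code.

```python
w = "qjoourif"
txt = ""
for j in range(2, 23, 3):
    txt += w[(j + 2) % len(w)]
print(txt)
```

uforqoi

j=2: add w[4]='u' → 'u'
j=5: add w[7]='f' → 'uf'
j=8: add w[2]='o' → 'ufo'
j=11: add w[5]='r' → 'ufor'
j=14: add w[0]='q' → 'uforq'
j=17: add w[3]='o' → 'uforqo'
j=20: add w[6]='i' → 'uforqoi'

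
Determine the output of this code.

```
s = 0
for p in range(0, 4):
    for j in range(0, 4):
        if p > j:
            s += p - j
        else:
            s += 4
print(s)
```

50

p=0,j=0: not 0>0, s = 0+4 = 4
p=0,j=1: not 0>1, s = 4+4 = 8
p=0,j=2: not 0>2, s = 8+4 = 12
p=0,j=3: not 0>3, s = 12+4 = 16
p=1,j=0: 1>0, s = 16+1 = 17
p=1,j=1: not 1>1, s = 17+4 = 21
p=1,j=2: not 1>2, s = 21+4 = 25
p=1,j=3: not 1>3, s = 25+4 = 29
p=2,j=0: 2>0, s = 29+2 = 31
p=2,j=1: 2>1, s = 31+1 = 32
p=2,j=2: not 2>2, s = 32+4 = 36
p=2,j=3: not 2>3, s = 36+4 = 40
p=3,j=0: 3>0, s = 40+3 = 43
p=3,j=1: 3>1, s = 43+2 = 45
p=3,j=2: 3>2, s = 45+1 = 46
p=3,j=3: not 3>3, s = 46+4 = 50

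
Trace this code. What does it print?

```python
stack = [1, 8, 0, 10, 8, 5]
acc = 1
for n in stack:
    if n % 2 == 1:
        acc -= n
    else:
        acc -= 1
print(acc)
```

-9

n=1: odd, acc = 1-1 = 0
n=8: not odd, acc = 0-1 = -1
n=0: not odd, acc = (-1)-1 = -2
n=10: not odd, acc = (-2)-1 = -3
n=8: not odd, acc = (-3)-1 = -4
n=5: odd, acc = (-4)-5 = -9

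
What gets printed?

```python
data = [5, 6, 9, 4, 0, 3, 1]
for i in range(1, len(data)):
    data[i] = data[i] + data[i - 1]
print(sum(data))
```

139

i=1: data[1] = 6+5 = 11 → [5, 11, 9, 4, 0, 3, 1]
i=2: data[2] = 9+11 = 20 → [5, 11, 20, 4, 0, 3, 1]
i=3: data[3] = 4+20 = 24 → [5, 11, 20, 24, 0, 3, 1]
i=4: data[4] = 0+24 = 24 → [5, 11, 20, 24, 24, 3, 1]
i=5: data[5] = 3+24 = 27 → [5, 11, 20, 24, 24, 27, 1]
i=6: data[6] = 1+27 = 28 → [5, 11, 20, 24, 24, 27, 28]
sum = 139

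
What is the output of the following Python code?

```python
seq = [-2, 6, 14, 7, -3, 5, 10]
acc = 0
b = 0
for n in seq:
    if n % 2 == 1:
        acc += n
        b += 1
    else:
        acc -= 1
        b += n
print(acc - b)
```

n=-2: not odd, acc = 0-1 = -1; b=-2
n=6: not odd, acc = (-1)-1 = -2; b=4
n=14: not odd, acc = (-2)-1 = -3; b=18
n=7: odd, acc = (-3)+7 = 4; b=19
n=-3: odd, acc = 4+(-3) = 1; b=20
n=5: odd, acc = 1+5 = 6; b=21
n=10: not odd, acc = 6-1 = 5; b=31
acc-b = 5-31 = -26

-26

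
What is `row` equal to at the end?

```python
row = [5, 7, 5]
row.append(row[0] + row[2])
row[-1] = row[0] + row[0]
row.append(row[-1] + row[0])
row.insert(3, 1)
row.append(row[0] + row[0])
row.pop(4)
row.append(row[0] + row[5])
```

append row[0]+row[2] = 5+5 = 10 → [5, 7, 5, 10]
row[-1] = row[0]+row[0] = 5+5 = 10 → [5, 7, 5, 10]
append row[-1]+row[0] = 10+5 = 15 → [5, 7, 5, 10, 15]
insert 1 at 3 → [5, 7, 5, 1, 10, 15]
append row[0]+row[0] = 5+5 = 10 → [5, 7, 5, 1, 10, 15, 10]
pop(4) removes 10 → [5, 7, 5, 1, 15, 10]
append row[0]+row[5] = 5+10 = 15 → [5, 7, 5, 1, 15, 10, 15]

[5, 7, 5, 1, 15, 10, 15]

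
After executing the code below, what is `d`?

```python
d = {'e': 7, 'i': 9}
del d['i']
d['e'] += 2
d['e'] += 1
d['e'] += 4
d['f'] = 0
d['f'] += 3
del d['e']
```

{'f': 3}

del 'i' → {'e': 7}
d['e'] = 7+2 = 9 → {'e': 9}
d['e'] = 9+1 = 10 → {'e': 10}
d['e'] = 10+4 = 14 → {'e': 14}
d['f'] = 0 → {'e': 14, 'f': 0}
d['f'] = 0+3 = 3 → {'e': 14, 'f': 3}
del 'e' → {'f': 3}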